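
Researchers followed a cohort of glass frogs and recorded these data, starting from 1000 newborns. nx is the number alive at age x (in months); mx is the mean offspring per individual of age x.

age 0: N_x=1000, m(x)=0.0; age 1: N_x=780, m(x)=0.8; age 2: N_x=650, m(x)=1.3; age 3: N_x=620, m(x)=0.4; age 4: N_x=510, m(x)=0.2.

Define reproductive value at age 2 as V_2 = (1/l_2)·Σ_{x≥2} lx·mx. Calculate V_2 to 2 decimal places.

1.84

lx = nx/n0 = nx/1000: 1, 0.78, 0.65, 0.62, 0.51
lx·mx for x ≥ 2: 0.845, 0.248, 0.102 → sum = 1.195
V_2 = 1.195 / l_2 = 1.195 / 0.65 = 1.838462… → 1.84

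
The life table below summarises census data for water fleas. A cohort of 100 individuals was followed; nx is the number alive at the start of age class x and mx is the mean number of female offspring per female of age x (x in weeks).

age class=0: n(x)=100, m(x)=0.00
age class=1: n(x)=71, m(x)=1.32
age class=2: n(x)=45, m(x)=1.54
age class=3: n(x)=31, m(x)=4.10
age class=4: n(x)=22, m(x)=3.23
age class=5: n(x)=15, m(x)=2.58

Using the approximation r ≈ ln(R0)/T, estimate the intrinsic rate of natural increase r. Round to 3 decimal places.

0.508

lx = nx/n0 = nx/100: 1, 0.71, 0.45, 0.31, 0.22, 0.15
R0 = Σ lx·mx = 0 + 0.9372 + 0.693 + 1.271 + 0.7106 + 0.387 = 3.9988
Σ x·lx·mx = 10.9136; T = 10.9136/3.9988 = 2.72922…
r ≈ ln(R0)/T = ln(3.9988)/2.72922… = 0.50784… → 0.508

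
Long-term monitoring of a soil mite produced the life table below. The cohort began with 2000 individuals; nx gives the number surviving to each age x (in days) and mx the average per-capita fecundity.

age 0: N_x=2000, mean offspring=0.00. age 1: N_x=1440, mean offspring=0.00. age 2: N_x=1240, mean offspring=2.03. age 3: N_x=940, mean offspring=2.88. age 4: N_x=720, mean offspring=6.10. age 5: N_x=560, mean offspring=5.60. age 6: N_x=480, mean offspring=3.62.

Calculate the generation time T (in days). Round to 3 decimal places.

lx = nx/n0 = nx/2000: 1, 0.72, 0.62, 0.47, 0.36, 0.28, 0.24
lx·mx: 0, 0, 1.2586, 1.3536, 2.196, 1.568, 0.8688 → R0 = 7.245
x·lx·mx: 0, 0, 2.5172, 4.0608, 8.784, 7.84, 5.2128 → Σ = 28.4148
T = 28.4148 / 7.245 = 3.921988… → 3.922

3.922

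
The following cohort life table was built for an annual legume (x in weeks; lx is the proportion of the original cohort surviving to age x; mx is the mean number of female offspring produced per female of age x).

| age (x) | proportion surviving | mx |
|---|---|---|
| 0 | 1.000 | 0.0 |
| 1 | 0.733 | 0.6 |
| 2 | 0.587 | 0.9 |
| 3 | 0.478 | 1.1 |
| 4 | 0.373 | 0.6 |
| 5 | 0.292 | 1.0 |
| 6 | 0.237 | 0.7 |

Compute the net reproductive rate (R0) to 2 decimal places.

2.18

lx·mx by age: 0, 0.4398, 0.5283, 0.5258, 0.2238, 0.292, 0.1659
R0 = Σ lx·mx = 2.1756 → 2.18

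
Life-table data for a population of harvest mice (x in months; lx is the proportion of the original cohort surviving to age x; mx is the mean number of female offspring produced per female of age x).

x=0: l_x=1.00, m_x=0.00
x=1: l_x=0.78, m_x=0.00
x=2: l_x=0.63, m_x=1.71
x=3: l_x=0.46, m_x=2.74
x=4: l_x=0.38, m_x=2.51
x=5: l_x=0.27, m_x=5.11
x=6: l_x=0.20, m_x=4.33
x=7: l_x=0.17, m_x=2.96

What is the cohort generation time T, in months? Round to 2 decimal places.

lx·mx: 0, 0, 1.0773, 1.2604, 0.9538, 1.3797, 0.866, 0.5032 → R0 = 6.0404
x·lx·mx: 0, 0, 2.1546, 3.7812, 3.8152, 6.8985, 5.196, 3.5224 → Σ = 25.3679
T = 25.3679 / 6.0404 = 4.199705… → 4.20

4.20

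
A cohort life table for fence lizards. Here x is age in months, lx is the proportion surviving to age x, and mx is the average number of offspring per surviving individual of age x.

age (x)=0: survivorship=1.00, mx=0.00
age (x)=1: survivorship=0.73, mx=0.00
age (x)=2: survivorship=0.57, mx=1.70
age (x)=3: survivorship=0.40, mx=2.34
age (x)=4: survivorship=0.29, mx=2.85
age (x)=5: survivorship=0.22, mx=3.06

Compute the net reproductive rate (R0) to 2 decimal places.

3.40

lx·mx by age: 0, 0, 0.969, 0.936, 0.8265, 0.6732
R0 = Σ lx·mx = 3.4047 → 3.40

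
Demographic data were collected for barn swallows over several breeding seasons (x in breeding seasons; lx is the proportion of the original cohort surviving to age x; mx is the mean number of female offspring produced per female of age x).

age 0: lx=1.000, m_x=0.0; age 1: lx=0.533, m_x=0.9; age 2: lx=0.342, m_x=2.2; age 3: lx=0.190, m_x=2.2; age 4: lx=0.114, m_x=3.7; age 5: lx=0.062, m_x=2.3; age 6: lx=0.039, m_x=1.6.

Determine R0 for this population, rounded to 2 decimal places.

2.28

lx·mx by age: 0, 0.4797, 0.7524, 0.418, 0.4218, 0.1426, 0.0624
R0 = Σ lx·mx = 2.2769 → 2.28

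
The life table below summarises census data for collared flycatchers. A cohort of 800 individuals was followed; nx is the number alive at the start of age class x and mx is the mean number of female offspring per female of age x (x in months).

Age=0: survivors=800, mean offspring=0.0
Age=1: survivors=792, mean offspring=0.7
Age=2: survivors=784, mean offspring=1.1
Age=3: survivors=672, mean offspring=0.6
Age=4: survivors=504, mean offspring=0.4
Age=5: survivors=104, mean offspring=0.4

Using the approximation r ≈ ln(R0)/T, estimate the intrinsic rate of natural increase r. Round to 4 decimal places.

lx = nx/n0 = nx/800: 1, 0.99, 0.98, 0.84, 0.63, 0.13
R0 = Σ lx·mx = 0 + 0.693 + 1.078 + 0.504 + 0.252 + 0.052 = 2.579
Σ x·lx·mx = 5.629; T = 5.629/2.579 = 2.18263…
r ≈ ln(R0)/T = ln(2.579)/2.18263… = 0.434064… → 0.4341

0.4341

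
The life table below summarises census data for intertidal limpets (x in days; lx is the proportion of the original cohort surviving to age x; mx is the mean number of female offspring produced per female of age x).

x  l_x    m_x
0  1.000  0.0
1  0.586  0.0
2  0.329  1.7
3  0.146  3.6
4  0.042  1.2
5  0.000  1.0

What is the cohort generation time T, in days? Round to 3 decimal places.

lx·mx: 0, 0, 0.5593, 0.5256, 0.0504, 0 → R0 = 1.1353
x·lx·mx: 0, 0, 1.1186, 1.5768, 0.2016, 0 → Σ = 2.897
T = 2.897 / 1.1353 = 2.551748… → 2.552

2.552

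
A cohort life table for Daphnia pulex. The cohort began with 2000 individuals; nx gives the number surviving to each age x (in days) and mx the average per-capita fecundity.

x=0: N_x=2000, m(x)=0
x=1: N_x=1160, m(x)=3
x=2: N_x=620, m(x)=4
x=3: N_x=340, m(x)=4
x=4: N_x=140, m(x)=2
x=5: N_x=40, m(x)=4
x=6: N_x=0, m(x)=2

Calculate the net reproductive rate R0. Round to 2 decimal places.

lx = nx/n0 = nx/2000: 1, 0.58, 0.31, 0.17, 0.07, 0.02, 0
lx·mx by age: 0, 1.74, 1.24, 0.68, 0.14, 0.08, 0
R0 = Σ lx·mx = 3.88 → 3.88

3.88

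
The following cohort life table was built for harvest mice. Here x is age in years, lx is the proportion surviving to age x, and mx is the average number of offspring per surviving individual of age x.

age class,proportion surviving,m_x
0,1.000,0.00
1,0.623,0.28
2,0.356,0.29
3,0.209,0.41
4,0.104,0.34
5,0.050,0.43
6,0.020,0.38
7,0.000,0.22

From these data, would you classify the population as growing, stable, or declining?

R0 = Σ lx·mx = 0 + 0.17444 + 0.10324 + 0.08569 + 0.03536 + 0.0215 + 0.0076 + 0 = 0.42783
R0 < 1, so the population is declining.

declining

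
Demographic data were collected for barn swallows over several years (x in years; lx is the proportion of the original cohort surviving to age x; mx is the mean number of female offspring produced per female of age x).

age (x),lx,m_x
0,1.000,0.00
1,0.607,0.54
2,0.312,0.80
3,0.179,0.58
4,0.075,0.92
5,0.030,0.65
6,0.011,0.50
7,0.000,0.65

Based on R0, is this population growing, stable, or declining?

declining

R0 = Σ lx·mx = 0 + 0.32778 + 0.2496 + 0.10382 + 0.069 + 0.0195 + 0.0055 + 0 = 0.7752
R0 < 1, so the population is declining.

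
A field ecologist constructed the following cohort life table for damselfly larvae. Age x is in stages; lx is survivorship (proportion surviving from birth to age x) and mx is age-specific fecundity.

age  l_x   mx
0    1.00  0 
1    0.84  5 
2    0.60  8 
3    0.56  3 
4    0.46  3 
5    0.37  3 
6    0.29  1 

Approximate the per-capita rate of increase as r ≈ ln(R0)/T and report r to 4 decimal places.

1.1056

R0 = Σ lx·mx = 0 + 4.2 + 4.8 + 1.68 + 1.38 + 1.11 + 0.29 = 13.46
Σ x·lx·mx = 31.65; T = 31.65/13.46 = 2.35141…
r ≈ ln(R0)/T = ln(13.46)/2.35141… = 1.105601… → 1.1056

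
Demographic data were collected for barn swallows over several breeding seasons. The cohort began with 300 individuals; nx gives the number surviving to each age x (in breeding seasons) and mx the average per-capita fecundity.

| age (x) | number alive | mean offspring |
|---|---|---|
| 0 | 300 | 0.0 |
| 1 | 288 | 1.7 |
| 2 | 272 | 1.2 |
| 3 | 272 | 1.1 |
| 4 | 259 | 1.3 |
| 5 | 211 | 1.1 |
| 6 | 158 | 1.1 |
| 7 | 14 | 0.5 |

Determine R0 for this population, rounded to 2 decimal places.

6.22

lx = nx/n0 = nx/300: 1, 0.96, 0.90667…, 0.90667…, 0.86333…, 0.70333…, 0.52667…, 0.04667…
lx·mx by age: 0, 1.632, 1.088…, 0.997333…, 1.122333…, 0.773667…, 0.579333…, 0.023333…
R0 = Σ lx·mx = 6.216… → 6.22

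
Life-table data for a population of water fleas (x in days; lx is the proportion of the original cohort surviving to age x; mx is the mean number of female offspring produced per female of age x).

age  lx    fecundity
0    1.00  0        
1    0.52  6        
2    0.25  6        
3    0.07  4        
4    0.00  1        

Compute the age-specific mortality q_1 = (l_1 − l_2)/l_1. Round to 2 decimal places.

q_1 = (l_1 − l_2) / l_1 = (0.52 − 0.25) / 0.52
     = 0.27 / 0.52 = 0.519231… → 0.52

0.52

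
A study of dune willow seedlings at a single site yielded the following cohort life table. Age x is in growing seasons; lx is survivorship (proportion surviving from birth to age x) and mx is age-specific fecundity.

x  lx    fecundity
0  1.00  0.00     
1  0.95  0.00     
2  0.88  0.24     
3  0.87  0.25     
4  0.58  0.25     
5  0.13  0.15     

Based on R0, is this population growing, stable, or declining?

R0 = Σ lx·mx = 0 + 0 + 0.2112 + 0.2175 + 0.145 + 0.0195 = 0.5932
R0 < 1, so the population is declining.

declining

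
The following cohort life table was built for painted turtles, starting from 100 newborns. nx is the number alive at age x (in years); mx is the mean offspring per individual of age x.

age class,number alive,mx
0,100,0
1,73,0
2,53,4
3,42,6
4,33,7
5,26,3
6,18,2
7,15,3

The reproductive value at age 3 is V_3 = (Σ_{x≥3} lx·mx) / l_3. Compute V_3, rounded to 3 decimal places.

lx = nx/n0 = nx/100: 1, 0.73, 0.53, 0.42, 0.33, 0.26, 0.18, 0.15
lx·mx for x ≥ 3: 2.52, 2.31, 0.78, 0.36, 0.45 → sum = 6.42
V_3 = 6.42 / l_3 = 6.42 / 0.42 = 15.285714… → 15.286

15.286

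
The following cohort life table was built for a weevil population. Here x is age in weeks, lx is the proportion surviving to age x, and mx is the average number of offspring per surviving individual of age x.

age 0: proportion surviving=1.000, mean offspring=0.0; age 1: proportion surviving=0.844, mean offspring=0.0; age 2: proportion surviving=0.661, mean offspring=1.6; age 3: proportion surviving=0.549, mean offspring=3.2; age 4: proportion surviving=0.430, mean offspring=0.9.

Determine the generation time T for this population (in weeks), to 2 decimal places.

lx·mx: 0, 0, 1.0576, 1.7568, 0.387 → R0 = 3.2014
x·lx·mx: 0, 0, 2.1152, 5.2704, 1.548 → Σ = 8.9336
T = 8.9336 / 3.2014 = 2.790529… → 2.79

2.79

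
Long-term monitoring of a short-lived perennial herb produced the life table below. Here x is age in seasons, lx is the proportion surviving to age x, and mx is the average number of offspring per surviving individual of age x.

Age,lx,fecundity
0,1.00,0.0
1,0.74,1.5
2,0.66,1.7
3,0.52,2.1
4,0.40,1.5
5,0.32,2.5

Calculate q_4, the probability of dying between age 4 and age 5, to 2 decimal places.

0.20

q_4 = (l_4 − l_5) / l_4 = (0.4 − 0.32) / 0.4
     = 0.08 / 0.4 = 0.2 → 0.20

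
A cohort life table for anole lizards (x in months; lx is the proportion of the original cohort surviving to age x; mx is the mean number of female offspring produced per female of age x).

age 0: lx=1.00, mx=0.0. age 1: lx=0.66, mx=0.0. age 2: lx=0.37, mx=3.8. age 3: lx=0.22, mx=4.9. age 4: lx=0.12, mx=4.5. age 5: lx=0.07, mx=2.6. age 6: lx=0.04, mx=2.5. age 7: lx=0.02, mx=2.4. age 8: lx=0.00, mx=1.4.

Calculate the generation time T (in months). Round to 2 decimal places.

3.00

lx·mx: 0, 0, 1.406, 1.078, 0.54, 0.182, 0.1, 0.048, 0 → R0 = 3.354
x·lx·mx: 0, 0, 2.812, 3.234, 2.16, 0.91, 0.6, 0.336, 0 → Σ = 10.052
T = 10.052 / 3.354 = 2.997018… → 3.00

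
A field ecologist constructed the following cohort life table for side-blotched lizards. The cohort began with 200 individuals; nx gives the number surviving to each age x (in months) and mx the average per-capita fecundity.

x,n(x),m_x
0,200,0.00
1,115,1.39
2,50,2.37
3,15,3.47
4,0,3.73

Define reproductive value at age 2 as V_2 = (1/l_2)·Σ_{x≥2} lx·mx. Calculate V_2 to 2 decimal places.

3.41

lx = nx/n0 = nx/200: 1, 0.575, 0.25, 0.075, 0
lx·mx for x ≥ 2: 0.5925, 0.26025, 0 → sum = 0.85275
V_2 = 0.85275 / l_2 = 0.85275 / 0.25 = 3.411 → 3.41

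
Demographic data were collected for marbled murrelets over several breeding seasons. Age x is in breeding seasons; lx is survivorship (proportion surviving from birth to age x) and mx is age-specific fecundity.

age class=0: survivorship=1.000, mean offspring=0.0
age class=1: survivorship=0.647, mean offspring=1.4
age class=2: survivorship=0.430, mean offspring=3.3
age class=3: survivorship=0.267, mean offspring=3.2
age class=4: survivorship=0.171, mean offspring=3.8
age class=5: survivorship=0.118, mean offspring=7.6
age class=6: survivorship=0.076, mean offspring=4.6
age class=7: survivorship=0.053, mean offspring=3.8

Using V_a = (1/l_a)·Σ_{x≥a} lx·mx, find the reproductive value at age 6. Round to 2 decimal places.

7.25

lx·mx for x ≥ 6: 0.3496, 0.2014 → sum = 0.551
V_6 = 0.551 / l_6 = 0.551 / 0.076 = 7.25 → 7.25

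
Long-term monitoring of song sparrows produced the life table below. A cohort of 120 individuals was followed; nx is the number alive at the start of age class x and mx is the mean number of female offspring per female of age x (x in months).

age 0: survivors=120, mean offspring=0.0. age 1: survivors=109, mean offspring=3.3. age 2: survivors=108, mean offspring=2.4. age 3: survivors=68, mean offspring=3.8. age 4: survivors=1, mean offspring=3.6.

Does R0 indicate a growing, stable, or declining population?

growing

lx = nx/n0 = nx/120: 1, 0.90833…, 0.9, 0.56667…, 0.00833…
R0 = Σ lx·mx = 0 + 2.9975… + 2.16 + 2.153333… + 0.03… = 7.340833…
R0 > 1, so the population is growing.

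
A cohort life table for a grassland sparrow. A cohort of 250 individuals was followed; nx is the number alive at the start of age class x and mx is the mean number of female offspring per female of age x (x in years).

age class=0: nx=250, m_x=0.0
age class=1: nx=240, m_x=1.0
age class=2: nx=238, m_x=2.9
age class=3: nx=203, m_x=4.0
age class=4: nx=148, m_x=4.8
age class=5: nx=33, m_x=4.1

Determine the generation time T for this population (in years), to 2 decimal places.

2.93

lx = nx/n0 = nx/250: 1, 0.96, 0.952, 0.812, 0.592, 0.132
lx·mx: 0, 0.96, 2.7608, 3.248, 2.8416, 0.5412 → R0 = 10.3516
x·lx·mx: 0, 0.96, 5.5216, 9.744, 11.3664, 2.706 → Σ = 30.298
T = 30.298 / 10.3516 = 2.926891… → 2.93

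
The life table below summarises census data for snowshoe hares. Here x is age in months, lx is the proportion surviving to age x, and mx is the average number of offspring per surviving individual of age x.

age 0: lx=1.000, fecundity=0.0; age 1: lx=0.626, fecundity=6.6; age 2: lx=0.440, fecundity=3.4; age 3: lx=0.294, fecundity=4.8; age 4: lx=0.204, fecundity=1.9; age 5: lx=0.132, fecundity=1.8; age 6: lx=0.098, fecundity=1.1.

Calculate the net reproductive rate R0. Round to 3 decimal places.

lx·mx by age: 0, 4.1316, 1.496, 1.4112, 0.3876, 0.2376, 0.1078
R0 = Σ lx·mx = 7.7718 → 7.772

7.772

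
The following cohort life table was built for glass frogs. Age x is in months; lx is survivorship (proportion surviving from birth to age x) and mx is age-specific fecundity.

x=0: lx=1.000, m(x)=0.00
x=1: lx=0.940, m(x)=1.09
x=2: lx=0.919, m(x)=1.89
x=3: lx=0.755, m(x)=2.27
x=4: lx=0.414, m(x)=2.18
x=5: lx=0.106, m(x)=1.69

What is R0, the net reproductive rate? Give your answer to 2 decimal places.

5.56

lx·mx by age: 0, 1.0246, 1.73691, 1.71385, 0.90252, 0.17914
R0 = Σ lx·mx = 5.55702 → 5.56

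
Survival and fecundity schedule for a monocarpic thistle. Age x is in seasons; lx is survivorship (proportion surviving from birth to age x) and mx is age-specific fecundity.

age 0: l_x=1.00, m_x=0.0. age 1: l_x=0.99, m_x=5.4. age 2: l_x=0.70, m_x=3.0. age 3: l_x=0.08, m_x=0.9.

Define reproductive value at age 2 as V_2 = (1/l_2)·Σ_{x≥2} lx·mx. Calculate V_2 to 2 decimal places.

lx·mx for x ≥ 2: 2.1, 0.072 → sum = 2.172
V_2 = 2.172 / l_2 = 2.172 / 0.7 = 3.102857… → 3.10

3.10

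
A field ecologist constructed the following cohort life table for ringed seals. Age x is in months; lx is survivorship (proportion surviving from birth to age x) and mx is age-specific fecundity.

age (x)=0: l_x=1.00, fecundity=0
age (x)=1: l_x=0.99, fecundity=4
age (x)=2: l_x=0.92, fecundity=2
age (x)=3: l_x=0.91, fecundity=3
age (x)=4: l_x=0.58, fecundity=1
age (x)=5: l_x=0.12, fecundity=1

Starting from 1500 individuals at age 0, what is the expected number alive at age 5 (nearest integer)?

Expected survivors = N0 · l_5 = 1500 × 0.12 = 180 → 180

180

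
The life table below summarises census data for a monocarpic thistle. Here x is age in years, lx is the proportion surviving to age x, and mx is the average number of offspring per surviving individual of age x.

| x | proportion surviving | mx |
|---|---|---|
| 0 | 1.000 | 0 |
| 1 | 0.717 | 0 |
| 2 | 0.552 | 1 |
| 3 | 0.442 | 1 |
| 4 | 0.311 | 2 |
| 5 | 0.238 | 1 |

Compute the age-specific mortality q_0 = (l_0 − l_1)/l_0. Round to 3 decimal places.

q_0 = (l_0 − l_1) / l_0 = (1 − 0.717) / 1
     = 0.283 / 1 = 0.283 → 0.283

0.283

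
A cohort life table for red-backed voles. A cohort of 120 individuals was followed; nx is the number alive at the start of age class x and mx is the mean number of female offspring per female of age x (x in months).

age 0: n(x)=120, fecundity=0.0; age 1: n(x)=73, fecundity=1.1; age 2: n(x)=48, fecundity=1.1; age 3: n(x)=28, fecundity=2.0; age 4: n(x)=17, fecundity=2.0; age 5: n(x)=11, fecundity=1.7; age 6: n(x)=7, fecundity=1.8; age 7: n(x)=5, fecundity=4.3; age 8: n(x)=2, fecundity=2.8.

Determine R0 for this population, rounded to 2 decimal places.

lx = nx/n0 = nx/120: 1, 0.60833…, 0.4, 0.23333…, 0.14167…, 0.09167…, 0.05833…, 0.04167…, 0.01667…
lx·mx by age: 0, 0.669167…, 0.44, 0.466667…, 0.283333…, 0.155833…, 0.105…, 0.179167…, 0.046667…
R0 = Σ lx·mx = 2.345833… → 2.35

2.35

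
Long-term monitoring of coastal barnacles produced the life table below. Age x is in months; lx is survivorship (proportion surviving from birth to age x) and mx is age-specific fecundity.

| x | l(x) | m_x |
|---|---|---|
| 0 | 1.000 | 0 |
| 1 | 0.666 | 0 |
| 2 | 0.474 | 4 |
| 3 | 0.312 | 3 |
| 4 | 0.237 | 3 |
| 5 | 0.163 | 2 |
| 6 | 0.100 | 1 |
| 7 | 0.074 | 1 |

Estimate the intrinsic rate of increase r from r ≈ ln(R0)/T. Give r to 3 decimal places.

R0 = Σ lx·mx = 0 + 0 + 1.896 + 0.936 + 0.711 + 0.326 + 0.1 + 0.074 = 4.043
Σ x·lx·mx = 12.192; T = 12.192/4.043 = 3.01558…
r ≈ ln(R0)/T = ln(4.043)/3.01558… = 0.46326… → 0.463

0.463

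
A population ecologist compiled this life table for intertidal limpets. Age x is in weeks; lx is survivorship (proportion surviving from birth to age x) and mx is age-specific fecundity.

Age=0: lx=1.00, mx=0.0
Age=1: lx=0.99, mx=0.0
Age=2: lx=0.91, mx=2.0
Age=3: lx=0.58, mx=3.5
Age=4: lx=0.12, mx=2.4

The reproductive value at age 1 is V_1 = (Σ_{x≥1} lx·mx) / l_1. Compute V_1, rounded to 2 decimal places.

lx·mx for x ≥ 1: 0, 1.82, 2.03, 0.288 → sum = 4.138
V_1 = 4.138 / l_1 = 4.138 / 0.99 = 4.179798… → 4.18

4.18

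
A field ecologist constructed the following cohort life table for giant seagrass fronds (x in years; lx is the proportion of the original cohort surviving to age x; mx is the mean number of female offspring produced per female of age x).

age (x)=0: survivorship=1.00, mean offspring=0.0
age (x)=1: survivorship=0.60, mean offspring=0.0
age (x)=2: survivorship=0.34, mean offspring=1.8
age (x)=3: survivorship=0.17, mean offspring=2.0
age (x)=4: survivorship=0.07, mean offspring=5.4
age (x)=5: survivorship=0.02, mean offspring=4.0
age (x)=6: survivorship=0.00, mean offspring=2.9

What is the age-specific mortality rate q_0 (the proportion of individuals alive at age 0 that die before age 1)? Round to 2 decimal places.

0.40

q_0 = (l_0 − l_1) / l_0 = (1 − 0.6) / 1
     = 0.4 / 1 = 0.4 → 0.40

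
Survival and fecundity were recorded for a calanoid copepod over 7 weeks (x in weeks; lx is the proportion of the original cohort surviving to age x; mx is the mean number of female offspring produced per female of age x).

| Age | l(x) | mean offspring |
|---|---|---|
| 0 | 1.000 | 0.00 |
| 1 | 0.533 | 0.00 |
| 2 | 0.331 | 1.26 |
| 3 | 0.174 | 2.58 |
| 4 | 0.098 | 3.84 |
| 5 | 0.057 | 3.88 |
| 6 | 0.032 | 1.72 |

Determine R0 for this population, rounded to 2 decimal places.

1.52

lx·mx by age: 0, 0, 0.41706, 0.44892, 0.37632, 0.22116, 0.05504
R0 = Σ lx·mx = 1.5185 → 1.52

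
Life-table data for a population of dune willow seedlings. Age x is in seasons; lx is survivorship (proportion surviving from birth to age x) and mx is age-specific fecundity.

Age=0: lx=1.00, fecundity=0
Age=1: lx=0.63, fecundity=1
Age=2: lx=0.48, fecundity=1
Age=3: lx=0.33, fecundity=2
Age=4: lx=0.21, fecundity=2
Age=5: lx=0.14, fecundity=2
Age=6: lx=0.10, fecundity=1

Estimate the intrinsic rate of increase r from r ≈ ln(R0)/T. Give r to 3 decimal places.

R0 = Σ lx·mx = 0 + 0.63 + 0.48 + 0.66 + 0.42 + 0.28 + 0.1 = 2.57
Σ x·lx·mx = 7.25; T = 7.25/2.57 = 2.82101…
r ≈ ln(R0)/T = ln(2.57)/2.82101… = 0.3346… → 0.335

0.335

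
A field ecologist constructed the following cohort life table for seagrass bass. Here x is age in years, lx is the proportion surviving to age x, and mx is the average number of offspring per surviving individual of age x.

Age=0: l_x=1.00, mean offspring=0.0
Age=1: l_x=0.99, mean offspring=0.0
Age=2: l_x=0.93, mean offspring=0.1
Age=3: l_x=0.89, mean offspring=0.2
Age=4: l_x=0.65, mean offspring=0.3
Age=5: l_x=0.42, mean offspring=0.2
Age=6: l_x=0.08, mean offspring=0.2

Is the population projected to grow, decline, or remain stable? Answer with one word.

R0 = Σ lx·mx = 0 + 0 + 0.093 + 0.178 + 0.195 + 0.084 + 0.016 = 0.566
R0 < 1, so the population is declining.

declining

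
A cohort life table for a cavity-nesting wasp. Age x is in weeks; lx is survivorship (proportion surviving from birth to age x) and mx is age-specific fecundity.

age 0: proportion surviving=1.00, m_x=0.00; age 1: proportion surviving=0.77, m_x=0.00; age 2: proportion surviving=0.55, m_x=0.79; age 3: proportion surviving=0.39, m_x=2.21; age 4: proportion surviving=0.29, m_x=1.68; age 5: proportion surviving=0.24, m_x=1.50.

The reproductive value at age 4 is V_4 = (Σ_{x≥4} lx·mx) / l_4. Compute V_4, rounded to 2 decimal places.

lx·mx for x ≥ 4: 0.4872, 0.36 → sum = 0.8472
V_4 = 0.8472 / l_4 = 0.8472 / 0.29 = 2.921379… → 2.92

2.92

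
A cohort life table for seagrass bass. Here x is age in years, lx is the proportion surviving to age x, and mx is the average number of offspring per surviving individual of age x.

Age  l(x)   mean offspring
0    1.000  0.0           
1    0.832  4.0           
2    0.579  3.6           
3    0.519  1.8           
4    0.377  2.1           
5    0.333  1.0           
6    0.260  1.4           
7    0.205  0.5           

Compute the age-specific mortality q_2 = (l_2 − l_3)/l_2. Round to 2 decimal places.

q_2 = (l_2 − l_3) / l_2 = (0.579 − 0.519) / 0.579
     = 0.06 / 0.579 = 0.103627… → 0.10

0.10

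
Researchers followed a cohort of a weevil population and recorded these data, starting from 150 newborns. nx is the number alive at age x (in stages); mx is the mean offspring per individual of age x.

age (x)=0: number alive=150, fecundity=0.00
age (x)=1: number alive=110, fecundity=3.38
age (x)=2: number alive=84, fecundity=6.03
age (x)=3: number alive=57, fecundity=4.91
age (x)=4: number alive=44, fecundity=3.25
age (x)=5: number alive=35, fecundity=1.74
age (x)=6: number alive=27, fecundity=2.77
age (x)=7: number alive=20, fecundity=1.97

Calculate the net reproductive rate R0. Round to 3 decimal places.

lx = nx/n0 = nx/150: 1, 0.73333…, 0.56, 0.38, 0.29333…, 0.23333…, 0.18, 0.13333…
lx·mx by age: 0, 2.478667…, 3.3768, 1.8658, 0.953333…, 0.406…, 0.4986, 0.262667…
R0 = Σ lx·mx = 9.841867… → 9.842

9.842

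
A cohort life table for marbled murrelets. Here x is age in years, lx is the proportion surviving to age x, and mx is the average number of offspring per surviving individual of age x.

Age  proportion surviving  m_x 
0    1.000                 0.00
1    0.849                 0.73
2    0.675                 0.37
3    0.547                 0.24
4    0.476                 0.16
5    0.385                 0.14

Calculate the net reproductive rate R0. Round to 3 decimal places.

lx·mx by age: 0, 0.61977, 0.24975, 0.13128, 0.07616, 0.0539
R0 = Σ lx·mx = 1.13086 → 1.131

1.131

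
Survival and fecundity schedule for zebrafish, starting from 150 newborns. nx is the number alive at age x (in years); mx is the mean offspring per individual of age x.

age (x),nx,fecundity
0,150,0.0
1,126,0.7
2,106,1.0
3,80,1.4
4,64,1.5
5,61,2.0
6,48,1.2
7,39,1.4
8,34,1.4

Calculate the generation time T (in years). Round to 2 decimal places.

4.00

lx = nx/n0 = nx/150: 1, 0.84, 0.70667…, 0.53333…, 0.42667…, 0.40667…, 0.32, 0.26, 0.22667…
lx·mx: 0, 0.588, 0.706667…, 0.746667…, 0.64…, 0.813333…, 0.384, 0.364, 0.317333… → R0 = 4.56…
x·lx·mx: 0, 0.588, 1.413333…, 2.24…, 2.56…, 4.066667…, 2.304, 2.548, 2.538667… → Σ = 18.258667…
T = 18.258667… / 4.56… = 4.004094… → 4.00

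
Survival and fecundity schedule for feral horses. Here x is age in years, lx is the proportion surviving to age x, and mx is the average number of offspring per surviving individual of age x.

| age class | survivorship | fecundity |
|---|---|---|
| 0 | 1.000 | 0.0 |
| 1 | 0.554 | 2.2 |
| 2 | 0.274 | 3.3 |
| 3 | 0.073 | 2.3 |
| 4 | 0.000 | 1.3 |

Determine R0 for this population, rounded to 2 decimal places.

lx·mx by age: 0, 1.2188, 0.9042, 0.1679, 0
R0 = Σ lx·mx = 2.2909 → 2.29

2.29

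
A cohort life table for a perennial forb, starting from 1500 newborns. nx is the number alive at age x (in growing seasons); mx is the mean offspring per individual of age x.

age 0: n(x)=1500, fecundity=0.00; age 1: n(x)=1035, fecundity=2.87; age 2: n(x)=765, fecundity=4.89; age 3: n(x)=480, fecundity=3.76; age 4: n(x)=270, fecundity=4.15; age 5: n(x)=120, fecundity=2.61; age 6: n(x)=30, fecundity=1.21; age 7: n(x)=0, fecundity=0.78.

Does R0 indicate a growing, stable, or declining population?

growing

lx = nx/n0 = nx/1500: 1, 0.69, 0.51, 0.32, 0.18, 0.08, 0.02, 0
R0 = Σ lx·mx = 0 + 1.9803 + 2.4939 + 1.2032 + 0.747 + 0.2088 + 0.0242 + 0 = 6.6574
R0 > 1, so the population is growing.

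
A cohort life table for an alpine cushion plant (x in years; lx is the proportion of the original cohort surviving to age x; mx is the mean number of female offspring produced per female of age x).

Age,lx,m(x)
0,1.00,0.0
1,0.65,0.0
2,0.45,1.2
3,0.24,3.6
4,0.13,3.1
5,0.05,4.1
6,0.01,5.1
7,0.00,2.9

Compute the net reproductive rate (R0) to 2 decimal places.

2.06

lx·mx by age: 0, 0, 0.54, 0.864, 0.403, 0.205, 0.051, 0
R0 = Σ lx·mx = 2.063 → 2.06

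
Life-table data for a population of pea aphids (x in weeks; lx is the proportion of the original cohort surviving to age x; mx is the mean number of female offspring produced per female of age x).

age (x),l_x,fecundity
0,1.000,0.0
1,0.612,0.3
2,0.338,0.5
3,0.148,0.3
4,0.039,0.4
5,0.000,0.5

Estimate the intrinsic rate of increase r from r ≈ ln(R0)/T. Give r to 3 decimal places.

-0.509

R0 = Σ lx·mx = 0 + 0.1836 + 0.169 + 0.0444 + 0.0156 + 0 = 0.4126
Σ x·lx·mx = 0.7172; T = 0.7172/0.4126 = 1.73825…
r ≈ ln(R0)/T = ln(0.4126)/1.73825… = -0.50929… → -0.509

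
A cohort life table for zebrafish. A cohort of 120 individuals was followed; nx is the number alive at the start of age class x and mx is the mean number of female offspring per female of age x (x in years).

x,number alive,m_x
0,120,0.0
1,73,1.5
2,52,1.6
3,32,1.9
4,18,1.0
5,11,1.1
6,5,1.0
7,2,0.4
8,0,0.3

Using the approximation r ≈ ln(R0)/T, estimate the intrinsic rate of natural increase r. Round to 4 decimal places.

lx = nx/n0 = nx/120: 1, 0.60833…, 0.43333…, 0.26667…, 0.15, 0.09167…, 0.04167…, 0.01667…, 0
R0 = Σ lx·mx = 0 + 0.9125… + 0.69333… + 0.50667… + 0.15 + 0.10083… + 0.04167… + 0.00667… + 0 = 2.411667…
Σ x·lx·mx = 5.22…; T = 5.22…/2.411667… = 2.16448…
r ≈ ln(R0)/T = ln(2.411667…)/2.16448… = 0.406711… → 0.4067

0.4067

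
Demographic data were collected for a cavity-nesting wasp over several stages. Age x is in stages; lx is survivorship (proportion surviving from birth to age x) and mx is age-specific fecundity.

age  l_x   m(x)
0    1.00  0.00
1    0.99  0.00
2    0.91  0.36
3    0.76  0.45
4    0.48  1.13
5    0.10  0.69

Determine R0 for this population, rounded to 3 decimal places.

lx·mx by age: 0, 0, 0.3276, 0.342, 0.5424, 0.069
R0 = Σ lx·mx = 1.281 → 1.281

1.281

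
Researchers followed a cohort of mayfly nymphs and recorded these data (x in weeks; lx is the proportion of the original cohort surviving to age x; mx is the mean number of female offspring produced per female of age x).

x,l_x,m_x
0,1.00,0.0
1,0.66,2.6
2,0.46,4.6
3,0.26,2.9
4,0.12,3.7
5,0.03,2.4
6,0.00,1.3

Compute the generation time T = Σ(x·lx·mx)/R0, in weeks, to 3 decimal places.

lx·mx: 0, 1.716, 2.116, 0.754, 0.444, 0.072, 0 → R0 = 5.102
x·lx·mx: 0, 1.716, 4.232, 2.262, 1.776, 0.36, 0 → Σ = 10.346
T = 10.346 / 5.102 = 2.027832… → 2.028

2.028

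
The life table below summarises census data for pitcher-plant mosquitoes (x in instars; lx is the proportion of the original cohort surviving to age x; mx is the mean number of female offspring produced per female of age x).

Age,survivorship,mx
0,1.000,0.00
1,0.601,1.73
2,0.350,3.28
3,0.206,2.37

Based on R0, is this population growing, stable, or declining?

growing

R0 = Σ lx·mx = 0 + 1.03973 + 1.148 + 0.48822 = 2.67595
R0 > 1, so the population is growing.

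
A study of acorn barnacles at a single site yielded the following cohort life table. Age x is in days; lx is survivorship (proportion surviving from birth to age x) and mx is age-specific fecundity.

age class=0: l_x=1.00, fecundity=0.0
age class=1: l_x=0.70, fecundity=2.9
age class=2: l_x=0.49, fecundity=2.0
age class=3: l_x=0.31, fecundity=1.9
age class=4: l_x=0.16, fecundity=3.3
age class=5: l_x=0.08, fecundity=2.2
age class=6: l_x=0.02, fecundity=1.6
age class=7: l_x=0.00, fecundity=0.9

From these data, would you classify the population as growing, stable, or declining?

growing

R0 = Σ lx·mx = 0 + 2.03 + 0.98 + 0.589 + 0.528 + 0.176 + 0.032 + 0 = 4.335
R0 > 1, so the population is growing.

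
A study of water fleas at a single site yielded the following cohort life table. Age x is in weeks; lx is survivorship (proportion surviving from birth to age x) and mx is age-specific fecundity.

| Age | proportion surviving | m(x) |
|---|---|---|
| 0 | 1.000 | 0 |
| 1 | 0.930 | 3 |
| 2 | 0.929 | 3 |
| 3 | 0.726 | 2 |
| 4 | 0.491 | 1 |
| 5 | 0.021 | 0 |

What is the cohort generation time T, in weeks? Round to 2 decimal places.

lx·mx: 0, 2.79, 2.787, 1.452, 0.491, 0 → R0 = 7.52
x·lx·mx: 0, 2.79, 5.574, 4.356, 1.964, 0 → Σ = 14.684
T = 14.684 / 7.52 = 1.95266… → 1.95

1.95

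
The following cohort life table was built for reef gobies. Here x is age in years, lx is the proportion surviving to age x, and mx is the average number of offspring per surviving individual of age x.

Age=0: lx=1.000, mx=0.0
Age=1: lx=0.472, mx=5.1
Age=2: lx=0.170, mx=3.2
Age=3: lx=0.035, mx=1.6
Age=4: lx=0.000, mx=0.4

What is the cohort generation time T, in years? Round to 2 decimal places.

lx·mx: 0, 2.4072, 0.544, 0.056, 0 → R0 = 3.0072
x·lx·mx: 0, 2.4072, 1.088, 0.168, 0 → Σ = 3.6632
T = 3.6632 / 3.0072 = 1.218143… → 1.22

1.22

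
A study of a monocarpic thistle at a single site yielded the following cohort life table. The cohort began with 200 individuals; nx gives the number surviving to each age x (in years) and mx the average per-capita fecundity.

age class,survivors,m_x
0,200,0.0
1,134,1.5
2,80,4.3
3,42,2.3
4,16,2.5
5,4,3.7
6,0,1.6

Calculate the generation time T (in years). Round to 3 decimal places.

lx = nx/n0 = nx/200: 1, 0.67, 0.4, 0.21, 0.08, 0.02, 0
lx·mx: 0, 1.005, 1.72, 0.483, 0.2, 0.074, 0 → R0 = 3.482
x·lx·mx: 0, 1.005, 3.44, 1.449, 0.8, 0.37, 0 → Σ = 7.064
T = 7.064 / 3.482 = 2.028719… → 2.029

2.029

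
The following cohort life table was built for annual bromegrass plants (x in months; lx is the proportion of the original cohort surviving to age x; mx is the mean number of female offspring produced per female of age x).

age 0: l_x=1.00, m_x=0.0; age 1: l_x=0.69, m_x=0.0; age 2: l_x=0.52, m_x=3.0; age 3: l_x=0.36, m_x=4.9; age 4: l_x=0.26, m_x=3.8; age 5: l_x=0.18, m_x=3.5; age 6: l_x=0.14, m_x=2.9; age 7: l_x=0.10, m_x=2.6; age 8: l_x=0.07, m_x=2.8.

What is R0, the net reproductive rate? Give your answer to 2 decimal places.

5.80

lx·mx by age: 0, 0, 1.56, 1.764, 0.988, 0.63, 0.406, 0.26, 0.196
R0 = Σ lx·mx = 5.804 → 5.80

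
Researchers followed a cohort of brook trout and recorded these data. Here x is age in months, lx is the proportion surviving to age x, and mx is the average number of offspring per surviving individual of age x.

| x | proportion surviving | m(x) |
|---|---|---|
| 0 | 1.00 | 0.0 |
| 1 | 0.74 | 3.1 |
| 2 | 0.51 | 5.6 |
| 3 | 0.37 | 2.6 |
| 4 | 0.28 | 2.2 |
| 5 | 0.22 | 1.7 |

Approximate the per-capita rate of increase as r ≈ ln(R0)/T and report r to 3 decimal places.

R0 = Σ lx·mx = 0 + 2.294 + 2.856 + 0.962 + 0.616 + 0.374 = 7.102
Σ x·lx·mx = 15.226; T = 15.226/7.102 = 2.1439…
r ≈ ln(R0)/T = ln(7.102)/2.1439… = 0.9144… → 0.914

0.914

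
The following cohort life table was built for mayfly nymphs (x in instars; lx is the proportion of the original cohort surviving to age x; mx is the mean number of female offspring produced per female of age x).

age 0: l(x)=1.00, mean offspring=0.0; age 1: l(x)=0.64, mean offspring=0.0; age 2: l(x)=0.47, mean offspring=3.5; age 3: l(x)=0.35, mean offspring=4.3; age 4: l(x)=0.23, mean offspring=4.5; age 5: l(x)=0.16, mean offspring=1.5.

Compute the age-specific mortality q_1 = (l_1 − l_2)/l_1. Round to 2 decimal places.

q_1 = (l_1 − l_2) / l_1 = (0.64 − 0.47) / 0.64
     = 0.17 / 0.64 = 0.265625 → 0.27

0.27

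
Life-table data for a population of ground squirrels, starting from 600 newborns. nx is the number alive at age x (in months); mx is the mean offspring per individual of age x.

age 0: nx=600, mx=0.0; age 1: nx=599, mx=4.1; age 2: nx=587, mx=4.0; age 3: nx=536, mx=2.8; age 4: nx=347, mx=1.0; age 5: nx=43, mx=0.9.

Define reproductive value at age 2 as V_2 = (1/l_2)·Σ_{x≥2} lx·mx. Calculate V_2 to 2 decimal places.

lx = nx/n0 = nx/600: 1, 0.99833…, 0.97833…, 0.89333…, 0.57833…, 0.07167…
lx·mx for x ≥ 2: 3.913333…, 2.501333…, 0.578333…, 0.0645… → sum = 7.0575…
V_2 = 7.0575… / l_2 = 7.0575… / 0.978333… = 7.213799… → 7.21

7.21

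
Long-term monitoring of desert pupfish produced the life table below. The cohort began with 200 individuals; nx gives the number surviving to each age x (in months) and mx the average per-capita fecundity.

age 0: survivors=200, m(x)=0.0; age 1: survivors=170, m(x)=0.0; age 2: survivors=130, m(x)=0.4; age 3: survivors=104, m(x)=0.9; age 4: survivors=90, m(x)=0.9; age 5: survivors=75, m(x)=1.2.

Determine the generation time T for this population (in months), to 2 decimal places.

lx = nx/n0 = nx/200: 1, 0.85, 0.65, 0.52, 0.45, 0.375
lx·mx: 0, 0, 0.26, 0.468, 0.405, 0.45 → R0 = 1.583
x·lx·mx: 0, 0, 0.52, 1.404, 1.62, 2.25 → Σ = 5.794
T = 5.794 / 1.583 = 3.660139… → 3.66

3.66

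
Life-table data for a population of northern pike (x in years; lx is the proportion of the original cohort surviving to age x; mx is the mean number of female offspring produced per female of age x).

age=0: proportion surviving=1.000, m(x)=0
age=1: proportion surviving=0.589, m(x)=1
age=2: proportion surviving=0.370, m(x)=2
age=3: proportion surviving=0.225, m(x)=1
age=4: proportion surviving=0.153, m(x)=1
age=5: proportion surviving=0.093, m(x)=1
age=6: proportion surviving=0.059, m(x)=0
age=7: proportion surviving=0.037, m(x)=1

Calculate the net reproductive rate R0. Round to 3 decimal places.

lx·mx by age: 0, 0.589, 0.74, 0.225, 0.153, 0.093, 0, 0.037
R0 = Σ lx·mx = 1.837 → 1.837

1.837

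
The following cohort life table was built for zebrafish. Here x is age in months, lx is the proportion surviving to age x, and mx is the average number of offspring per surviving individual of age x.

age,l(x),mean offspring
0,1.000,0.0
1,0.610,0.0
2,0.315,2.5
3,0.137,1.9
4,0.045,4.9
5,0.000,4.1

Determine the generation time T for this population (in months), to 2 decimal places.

2.55

lx·mx: 0, 0, 0.7875, 0.2603, 0.2205, 0 → R0 = 1.2683
x·lx·mx: 0, 0, 1.575, 0.7809, 0.882, 0 → Σ = 3.2379
T = 3.2379 / 1.2683 = 2.552945… → 2.55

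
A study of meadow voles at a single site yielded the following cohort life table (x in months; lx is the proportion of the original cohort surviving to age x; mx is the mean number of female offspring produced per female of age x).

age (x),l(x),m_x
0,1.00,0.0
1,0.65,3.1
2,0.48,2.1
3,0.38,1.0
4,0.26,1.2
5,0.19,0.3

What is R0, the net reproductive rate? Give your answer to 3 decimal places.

3.772

lx·mx by age: 0, 2.015, 1.008, 0.38, 0.312, 0.057
R0 = Σ lx·mx = 3.772 → 3.772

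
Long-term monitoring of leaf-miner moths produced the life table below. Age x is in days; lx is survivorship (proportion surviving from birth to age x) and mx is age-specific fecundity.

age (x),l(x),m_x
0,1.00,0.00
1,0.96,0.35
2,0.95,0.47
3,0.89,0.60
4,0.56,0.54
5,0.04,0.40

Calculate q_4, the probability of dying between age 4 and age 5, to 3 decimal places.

0.929

q_4 = (l_4 − l_5) / l_4 = (0.56 − 0.04) / 0.56
     = 0.52 / 0.56 = 0.928571… → 0.929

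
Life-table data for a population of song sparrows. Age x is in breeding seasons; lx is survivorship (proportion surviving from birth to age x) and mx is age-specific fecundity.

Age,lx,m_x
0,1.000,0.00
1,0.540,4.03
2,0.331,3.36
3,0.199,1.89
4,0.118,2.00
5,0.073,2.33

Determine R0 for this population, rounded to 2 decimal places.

lx·mx by age: 0, 2.1762, 1.11216, 0.37611, 0.236, 0.17009
R0 = Σ lx·mx = 4.07056 → 4.07

4.07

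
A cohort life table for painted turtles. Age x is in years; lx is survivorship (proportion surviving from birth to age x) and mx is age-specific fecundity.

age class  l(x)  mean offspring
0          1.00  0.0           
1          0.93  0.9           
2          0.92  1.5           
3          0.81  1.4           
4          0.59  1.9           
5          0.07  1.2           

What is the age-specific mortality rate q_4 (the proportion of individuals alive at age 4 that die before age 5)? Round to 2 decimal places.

0.88

q_4 = (l_4 − l_5) / l_4 = (0.59 − 0.07) / 0.59
     = 0.52 / 0.59 = 0.881356… → 0.88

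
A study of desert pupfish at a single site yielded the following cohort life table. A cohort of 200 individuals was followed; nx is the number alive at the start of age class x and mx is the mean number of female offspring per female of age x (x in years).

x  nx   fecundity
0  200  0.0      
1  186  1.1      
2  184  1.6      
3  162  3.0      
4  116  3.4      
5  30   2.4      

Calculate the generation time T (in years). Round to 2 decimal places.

lx = nx/n0 = nx/200: 1, 0.93, 0.92, 0.81, 0.58, 0.15
lx·mx: 0, 1.023, 1.472, 2.43, 1.972, 0.36 → R0 = 7.257
x·lx·mx: 0, 1.023, 2.944, 7.29, 7.888, 1.8 → Σ = 20.945
T = 20.945 / 7.257 = 2.886179… → 2.89

2.89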